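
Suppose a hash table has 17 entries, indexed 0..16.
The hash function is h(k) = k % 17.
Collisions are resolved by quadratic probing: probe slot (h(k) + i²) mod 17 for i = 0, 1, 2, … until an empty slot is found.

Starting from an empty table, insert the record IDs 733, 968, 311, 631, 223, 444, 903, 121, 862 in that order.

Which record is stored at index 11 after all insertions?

Insert 733: h=2, slot 2 empty -> index 2.
Insert 968: h=16, slot 16 empty -> index 16.
Insert 311: h=5, slot 5 empty -> index 5.
Insert 631: h=2, slot 2 occupied -> index 3.
Insert 223: h=2, slots 2,3 occupied -> index 6.
Insert 444: h=2, slots 2,3,6 occupied -> index 11.
Insert 903: h=2, slots 2,3,6,11 occupied -> index 1.
Insert 121: h=2, slots 2,3,6,11,1 occupied -> index 10.
Insert 862: h=12, slot 12 empty -> index 12.
Table: [-, 903, 733, 631, -, 311, 223, -, -, -, 121, 444, 862, -, -, -, 968]

444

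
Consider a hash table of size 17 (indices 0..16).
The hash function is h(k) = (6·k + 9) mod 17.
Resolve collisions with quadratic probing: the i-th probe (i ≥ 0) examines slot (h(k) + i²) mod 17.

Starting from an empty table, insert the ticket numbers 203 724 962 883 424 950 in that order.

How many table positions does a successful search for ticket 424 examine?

203 hashes to 3; slot 3 is free -> place at 3.
724 hashes to 1; slot 1 is free -> place at 1.
962 hashes to 1; 1 taken -> place at 2.
883 hashes to 3; 3 taken -> place at 4.
424 hashes to 3; 3,4 taken -> place at 7.
950 hashes to 14; slot 14 is free -> place at 14.
Table: [∅, 724, 962, 203, 883, ∅, ∅, 424, ∅, ∅, ∅, ∅, ∅, ∅, 950, ∅, ∅]
Lookup 424: h=3, probe 3,4,7 → found at 7.

3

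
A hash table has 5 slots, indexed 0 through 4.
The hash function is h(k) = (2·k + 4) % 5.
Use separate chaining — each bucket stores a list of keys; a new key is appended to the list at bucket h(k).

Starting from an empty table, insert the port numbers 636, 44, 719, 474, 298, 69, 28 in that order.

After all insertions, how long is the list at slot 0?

2

Insert 636: h=1, bucket 1 empty -> new chain.
Insert 44: h=2, bucket 2 empty -> new chain.
Insert 719: h=2, bucket 2 nonempty -> append to chain.
Insert 474: h=2, bucket 2 nonempty -> append to chain.
Insert 298: h=0, bucket 0 empty -> new chain.
Insert 69: h=2, bucket 2 nonempty -> append to chain.
Insert 28: h=0, bucket 0 nonempty -> append to chain.
Final buckets:
0: 298 -> 28
1: 636
2: 44 -> 719 -> 474 -> 69
3: _
4: _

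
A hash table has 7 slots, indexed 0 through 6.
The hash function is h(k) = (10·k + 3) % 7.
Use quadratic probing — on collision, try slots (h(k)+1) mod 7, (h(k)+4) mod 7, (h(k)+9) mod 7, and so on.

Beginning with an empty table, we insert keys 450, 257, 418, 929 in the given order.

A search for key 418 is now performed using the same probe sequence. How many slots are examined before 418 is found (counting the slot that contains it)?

2

450: h=2 -> slot 2
257: h=4 -> slot 4
418: h=4, probe 4,5 -> slot 5
929: h=4, probe 4,5,1 -> slot 1
Table: [_, 929, 450, _, 257, 418, _]
Lookup 418: h=4, probe 4,5 → found at 5.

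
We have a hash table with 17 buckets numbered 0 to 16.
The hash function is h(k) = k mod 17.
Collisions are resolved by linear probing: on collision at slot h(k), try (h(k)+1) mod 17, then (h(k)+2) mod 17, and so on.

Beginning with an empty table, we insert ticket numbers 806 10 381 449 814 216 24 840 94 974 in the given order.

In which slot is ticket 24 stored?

11

806 hashes to 7; slot 7 is free => place at 7.
10 hashes to 10; slot 10 is free => place at 10.
381 hashes to 7; 7 taken => place at 8.
449 hashes to 7; 7,8 taken => place at 9.
814 hashes to 15; slot 15 is free => place at 15.
216 hashes to 12; slot 12 is free => place at 12.
24 hashes to 7; 7,8,9,10 taken => place at 11.
840 hashes to 7; 7,8,9,10,11,12 taken => place at 13.
94 hashes to 9; 9,10,11,12,13 taken => place at 14.
974 hashes to 5; slot 5 is free => place at 5.
Table: [., ., ., ., ., 974, ., 806, 381, 449, 10, 24, 216, 840, 94, 814, .]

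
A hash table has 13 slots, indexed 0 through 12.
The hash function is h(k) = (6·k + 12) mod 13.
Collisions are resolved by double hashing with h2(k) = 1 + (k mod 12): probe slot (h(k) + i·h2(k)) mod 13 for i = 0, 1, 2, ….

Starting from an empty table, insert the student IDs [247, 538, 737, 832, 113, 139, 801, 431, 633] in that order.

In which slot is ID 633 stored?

5

247 hashes to 12; slot 12 is free → place at 12.
538 hashes to 3; slot 3 is free → place at 3.
737 hashes to 1; slot 1 is free → place at 1.
832 hashes to 12, h2=5; 12 taken → place at 4.
113 hashes to 1, h2=6; 1 taken → place at 7.
139 hashes to 1, h2=8; 1 taken → place at 9.
801 hashes to 8; slot 8 is free → place at 8.
431 hashes to 11; slot 11 is free → place at 11.
633 hashes to 1, h2=10; 1,11,8 taken → place at 5.
Table: [∅, 737, ∅, 538, 832, 633, ∅, 113, 801, 139, ∅, 431, 247]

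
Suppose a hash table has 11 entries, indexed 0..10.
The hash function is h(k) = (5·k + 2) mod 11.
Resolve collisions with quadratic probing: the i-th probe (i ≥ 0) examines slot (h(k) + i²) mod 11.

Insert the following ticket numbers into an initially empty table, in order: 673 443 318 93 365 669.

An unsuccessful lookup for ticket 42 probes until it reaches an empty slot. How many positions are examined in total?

673 hashes to 1; slot 1 is free → place at 1.
443 hashes to 6; slot 6 is free → place at 6.
318 hashes to 8; slot 8 is free → place at 8.
93 hashes to 5; slot 5 is free → place at 5.
365 hashes to 1; 1 taken → place at 2.
669 hashes to 3; slot 3 is free → place at 3.
Table: [—, 673, 365, 669, —, 93, 443, —, 318, —, —]
Lookup 42: h=3, probe 3,4 → slot 4 empty, not found.

2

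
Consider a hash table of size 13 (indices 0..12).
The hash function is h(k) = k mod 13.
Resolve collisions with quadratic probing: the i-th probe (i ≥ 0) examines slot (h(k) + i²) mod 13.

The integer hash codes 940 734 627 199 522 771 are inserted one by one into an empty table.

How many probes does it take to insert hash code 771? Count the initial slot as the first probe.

Insert 940: h=4, slot 4 empty -> index 4.
Insert 734: h=6, slot 6 empty -> index 6.
Insert 627: h=3, slot 3 empty -> index 3.
Insert 199: h=4, slot 4 occupied -> index 5.
Insert 522: h=2, slot 2 empty -> index 2.
Insert 771: h=4, slots 4,5 occupied -> index 8.
Table: [-, -, 522, 627, 940, 199, 734, -, 771, -, -, -, -]

3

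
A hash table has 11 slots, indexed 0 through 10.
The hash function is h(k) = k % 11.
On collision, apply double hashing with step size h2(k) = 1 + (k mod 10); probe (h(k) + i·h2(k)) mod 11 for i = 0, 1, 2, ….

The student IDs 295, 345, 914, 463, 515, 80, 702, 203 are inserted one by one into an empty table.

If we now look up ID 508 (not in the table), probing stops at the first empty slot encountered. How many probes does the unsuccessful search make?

2

295 hashes to 9; slot 9 is free => place at 9.
345 hashes to 4; slot 4 is free => place at 4.
914 hashes to 1; slot 1 is free => place at 1.
463 hashes to 1, h2=4; 1 taken => place at 5.
515 hashes to 9, h2=6; 9,4 taken => place at 10.
80 hashes to 3; slot 3 is free => place at 3.
702 hashes to 9, h2=3; 9,1,4 taken => place at 7.
203 hashes to 5, h2=4; 5,9 taken => place at 2.
Table: [—, 914, 203, 80, 345, 463, —, 702, —, 295, 515]
Lookup 508: h=2, h2=9, probe 2,0 → slot 0 empty, not found.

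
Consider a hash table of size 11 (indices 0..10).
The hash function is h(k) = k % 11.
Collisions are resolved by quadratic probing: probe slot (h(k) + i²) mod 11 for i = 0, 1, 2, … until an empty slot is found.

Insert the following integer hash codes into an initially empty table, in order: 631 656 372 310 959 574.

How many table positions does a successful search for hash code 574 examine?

Insert 631: h=4, slot 4 empty => index 4.
Insert 656: h=7, slot 7 empty => index 7.
Insert 372: h=9, slot 9 empty => index 9.
Insert 310: h=2, slot 2 empty => index 2.
Insert 959: h=2, slot 2 occupied => index 3.
Insert 574: h=2, slots 2,3 occupied => index 6.
Table: [-, -, 310, 959, 631, -, 574, 656, -, 372, -]
Lookup 574: h=2, probe 2,3,6 → found at 6.

3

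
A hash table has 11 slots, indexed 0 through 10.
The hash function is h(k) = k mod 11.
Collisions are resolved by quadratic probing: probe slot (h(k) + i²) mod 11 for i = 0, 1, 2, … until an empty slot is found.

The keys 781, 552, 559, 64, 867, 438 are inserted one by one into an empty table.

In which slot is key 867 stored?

7

Insert 781: h=0, slot 0 empty → index 0.
Insert 552: h=2, slot 2 empty → index 2.
Insert 559: h=9, slot 9 empty → index 9.
Insert 64: h=9, slot 9 occupied → index 10.
Insert 867: h=9, slots 9,10,2 occupied → index 7.
Insert 438: h=9, slots 9,10,2,7 occupied → index 3.
Table: [781, _, 552, 438, _, _, _, 867, _, 559, 64]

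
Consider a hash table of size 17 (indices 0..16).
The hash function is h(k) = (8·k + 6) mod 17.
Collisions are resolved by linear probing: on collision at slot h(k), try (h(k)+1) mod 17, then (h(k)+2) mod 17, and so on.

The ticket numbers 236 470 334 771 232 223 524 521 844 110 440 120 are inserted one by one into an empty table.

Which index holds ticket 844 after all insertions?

13

236: h=7 => slot 7
470: h=9 => slot 9
334: h=9, probe 9,10 => slot 10
771: h=3 => slot 3
232: h=9, probe 9,10,11 => slot 11
223: h=5 => slot 5
524: h=16 => slot 16
521: h=9, probe 9,10,11,12 => slot 12
844: h=9, probe 9,10,11,12,13 => slot 13
110: h=2 => slot 2
440: h=7, probe 7,8 => slot 8
120: h=14 => slot 14
Table: [—, —, 110, 771, —, 223, —, 236, 440, 470, 334, 232, 521, 844, 120, —, 524]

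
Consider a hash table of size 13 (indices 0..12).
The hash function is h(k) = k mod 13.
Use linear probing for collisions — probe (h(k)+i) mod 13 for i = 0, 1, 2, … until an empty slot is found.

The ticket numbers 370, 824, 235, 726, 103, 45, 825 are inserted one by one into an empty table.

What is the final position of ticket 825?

8

370 hashes to 6; slot 6 is free → place at 6.
824 hashes to 5; slot 5 is free → place at 5.
235 hashes to 1; slot 1 is free → place at 1.
726 hashes to 11; slot 11 is free → place at 11.
103 hashes to 12; slot 12 is free → place at 12.
45 hashes to 6; 6 taken → place at 7.
825 hashes to 6; 6,7 taken → place at 8.
Table: [., 235, ., ., ., 824, 370, 45, 825, ., ., 726, 103]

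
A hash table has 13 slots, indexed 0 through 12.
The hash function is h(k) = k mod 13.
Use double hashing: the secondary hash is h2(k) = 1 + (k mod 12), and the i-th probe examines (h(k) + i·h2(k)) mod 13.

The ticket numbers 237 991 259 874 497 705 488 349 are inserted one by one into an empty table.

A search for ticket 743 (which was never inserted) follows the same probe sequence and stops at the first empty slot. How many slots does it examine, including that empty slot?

237: h=3 -> slot 3
991: h=3, h2=8, probe 3,11 -> slot 11
259: h=12 -> slot 12
874: h=3, h2=11, probe 3,1 -> slot 1
497: h=3, h2=6, probe 3,9 -> slot 9
705: h=3, h2=10, probe 3,0 -> slot 0
488: h=7 -> slot 7
349: h=11, h2=2, probe 11,0,2 -> slot 2
Table: [705, 874, 349, 237, ∅, ∅, ∅, 488, ∅, 497, ∅, 991, 259]
Lookup 743: h=2, h2=12, probe 2,1,0,12,11,10 → slot 10 empty, not found.

6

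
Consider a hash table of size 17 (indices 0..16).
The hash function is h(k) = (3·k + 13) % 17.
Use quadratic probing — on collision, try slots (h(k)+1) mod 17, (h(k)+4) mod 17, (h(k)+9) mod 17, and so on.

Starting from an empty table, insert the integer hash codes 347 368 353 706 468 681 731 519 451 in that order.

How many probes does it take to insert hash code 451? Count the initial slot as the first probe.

Insert 347: h=0, slot 0 empty => index 0.
Insert 368: h=12, slot 12 empty => index 12.
Insert 353: h=1, slot 1 empty => index 1.
Insert 706: h=6, slot 6 empty => index 6.
Insert 468: h=6, slot 6 occupied => index 7.
Insert 681: h=16, slot 16 empty => index 16.
Insert 731: h=13, slot 13 empty => index 13.
Insert 519: h=6, slots 6,7 occupied => index 10.
Insert 451: h=6, slots 6,7,10 occupied => index 15.
Table: [347, 353, _, _, _, _, 706, 468, _, _, 519, _, 368, 731, _, 451, 681]

4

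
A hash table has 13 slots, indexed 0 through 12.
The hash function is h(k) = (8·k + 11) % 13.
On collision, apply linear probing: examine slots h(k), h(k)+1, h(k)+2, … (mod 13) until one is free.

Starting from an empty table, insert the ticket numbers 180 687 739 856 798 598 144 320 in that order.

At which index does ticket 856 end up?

180: h=8 → slot 8
687: h=8, probe 8,9 → slot 9
739: h=8, probe 8,9,10 → slot 10
856: h=8, probe 8,9,10,11 → slot 11
798: h=12 → slot 12
598: h=11, probe 11,12,0 → slot 0
144: h=6 → slot 6
320: h=10, probe 10,11,12,0,1 → slot 1
Table: [598, 320, —, —, —, —, 144, —, 180, 687, 739, 856, 798]

11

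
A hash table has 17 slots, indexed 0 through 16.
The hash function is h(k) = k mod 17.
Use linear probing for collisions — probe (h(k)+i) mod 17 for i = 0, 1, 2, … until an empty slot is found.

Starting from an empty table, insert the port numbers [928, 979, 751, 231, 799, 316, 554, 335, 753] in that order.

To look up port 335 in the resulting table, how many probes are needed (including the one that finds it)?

4

928: h=10 => slot 10
979: h=10, probe 10,11 => slot 11
751: h=3 => slot 3
231: h=10, probe 10,11,12 => slot 12
799: h=0 => slot 0
316: h=10, probe 10,11,12,13 => slot 13
554: h=10, probe 10,11,12,13,14 => slot 14
335: h=12, probe 12,13,14,15 => slot 15
753: h=5 => slot 5
Table: [799, —, —, 751, —, 753, —, —, —, —, 928, 979, 231, 316, 554, 335, —]
Lookup 335: h=12, probe 12,13,14,15 → found at 15.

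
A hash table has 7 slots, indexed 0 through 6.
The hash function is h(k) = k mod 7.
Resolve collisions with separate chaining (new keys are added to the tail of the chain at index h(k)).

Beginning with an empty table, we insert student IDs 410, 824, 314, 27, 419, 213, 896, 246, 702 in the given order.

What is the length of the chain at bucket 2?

1

Insert 410: h=4, bucket 4 empty -> new chain.
Insert 824: h=5, bucket 5 empty -> new chain.
Insert 314: h=6, bucket 6 empty -> new chain.
Insert 27: h=6, bucket 6 nonempty -> append to chain.
Insert 419: h=6, bucket 6 nonempty -> append to chain.
Insert 213: h=3, bucket 3 empty -> new chain.
Insert 896: h=0, bucket 0 empty -> new chain.
Insert 246: h=1, bucket 1 empty -> new chain.
Insert 702: h=2, bucket 2 empty -> new chain.
Final buckets:
0: 896
1: 246
2: 702
3: 213
4: 410
5: 824
6: 314 -> 27 -> 419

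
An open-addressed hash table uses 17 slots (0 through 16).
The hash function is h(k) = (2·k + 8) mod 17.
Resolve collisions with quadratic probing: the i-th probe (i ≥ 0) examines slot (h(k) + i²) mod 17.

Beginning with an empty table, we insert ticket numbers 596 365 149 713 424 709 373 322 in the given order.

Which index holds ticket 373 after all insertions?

5

Insert 596: h=10, slot 10 empty -> index 10.
Insert 365: h=7, slot 7 empty -> index 7.
Insert 149: h=0, slot 0 empty -> index 0.
Insert 713: h=6, slot 6 empty -> index 6.
Insert 424: h=6, slots 6,7,10 occupied -> index 15.
Insert 709: h=15, slot 15 occupied -> index 16.
Insert 373: h=6, slots 6,7,10,15 occupied -> index 5.
Insert 322: h=6, slots 6,7,10,15,5 occupied -> index 14.
Table: [149, ., ., ., ., 373, 713, 365, ., ., 596, ., ., ., 322, 424, 709]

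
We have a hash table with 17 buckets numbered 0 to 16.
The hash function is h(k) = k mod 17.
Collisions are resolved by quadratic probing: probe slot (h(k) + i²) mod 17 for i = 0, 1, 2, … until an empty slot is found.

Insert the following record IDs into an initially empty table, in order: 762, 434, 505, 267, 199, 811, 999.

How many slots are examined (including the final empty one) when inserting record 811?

Insert 762: h=14, slot 14 empty → index 14.
Insert 434: h=9, slot 9 empty → index 9.
Insert 505: h=12, slot 12 empty → index 12.
Insert 267: h=12, slot 12 occupied → index 13.
Insert 199: h=12, slots 12,13 occupied → index 16.
Insert 811: h=12, slots 12,13,16 occupied → index 4.
Insert 999: h=13, slots 13,14 occupied → index 0.
Table: [999, —, —, —, 811, —, —, —, —, 434, —, —, 505, 267, 762, —, 199]

4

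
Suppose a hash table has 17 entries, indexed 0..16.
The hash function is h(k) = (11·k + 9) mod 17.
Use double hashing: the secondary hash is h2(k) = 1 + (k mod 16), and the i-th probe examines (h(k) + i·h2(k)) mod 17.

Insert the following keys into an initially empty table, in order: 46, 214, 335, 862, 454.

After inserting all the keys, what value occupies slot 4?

335

46: h=5 -> slot 5
214: h=0 -> slot 0
335: h=5, h2=16, probe 5,4 -> slot 4
862: h=5, h2=15, probe 5,3 -> slot 3
454: h=5, h2=7, probe 5,12 -> slot 12
Table: [214, ., ., 862, 335, 46, ., ., ., ., ., ., 454, ., ., ., .]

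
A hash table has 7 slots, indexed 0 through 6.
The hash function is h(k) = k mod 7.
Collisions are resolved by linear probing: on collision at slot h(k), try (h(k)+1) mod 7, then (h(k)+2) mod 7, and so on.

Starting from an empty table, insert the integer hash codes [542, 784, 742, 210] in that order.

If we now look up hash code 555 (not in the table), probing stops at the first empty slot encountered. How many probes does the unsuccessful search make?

3

Insert 542: h=3, slot 3 empty → index 3.
Insert 784: h=0, slot 0 empty → index 0.
Insert 742: h=0, slot 0 occupied → index 1.
Insert 210: h=0, slots 0,1 occupied → index 2.
Table: [784, 742, 210, 542, ∅, ∅, ∅]
Lookup 555: h=2, probe 2,3,4 → slot 4 empty, not found.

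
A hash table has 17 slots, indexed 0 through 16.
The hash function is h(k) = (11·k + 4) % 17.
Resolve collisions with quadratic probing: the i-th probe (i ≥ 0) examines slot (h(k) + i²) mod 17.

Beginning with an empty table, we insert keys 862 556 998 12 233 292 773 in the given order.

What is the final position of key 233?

16

862 hashes to 0; slot 0 is free → place at 0.
556 hashes to 0; 0 taken → place at 1.
998 hashes to 0; 0,1 taken → place at 4.
12 hashes to 0; 0,1,4 taken → place at 9.
233 hashes to 0; 0,1,4,9 taken → place at 16.
292 hashes to 3; slot 3 is free → place at 3.
773 hashes to 7; slot 7 is free → place at 7.
Table: [862, 556, _, 292, 998, _, _, 773, _, 12, _, _, _, _, _, _, 233]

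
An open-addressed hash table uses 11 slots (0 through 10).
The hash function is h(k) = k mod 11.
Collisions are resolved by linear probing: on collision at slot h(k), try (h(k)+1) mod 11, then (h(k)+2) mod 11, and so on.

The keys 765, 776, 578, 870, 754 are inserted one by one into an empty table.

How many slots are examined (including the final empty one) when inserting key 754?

4

765: h=6 => slot 6
776: h=6, probe 6,7 => slot 7
578: h=6, probe 6,7,8 => slot 8
870: h=1 => slot 1
754: h=6, probe 6,7,8,9 => slot 9
Table: [∅, 870, ∅, ∅, ∅, ∅, 765, 776, 578, 754, ∅]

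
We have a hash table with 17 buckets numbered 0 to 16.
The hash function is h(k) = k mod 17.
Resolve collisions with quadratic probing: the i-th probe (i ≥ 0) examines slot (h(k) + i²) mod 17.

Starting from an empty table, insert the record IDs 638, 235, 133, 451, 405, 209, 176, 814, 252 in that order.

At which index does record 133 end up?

Insert 638: h=9, slot 9 empty -> index 9.
Insert 235: h=14, slot 14 empty -> index 14.
Insert 133: h=14, slot 14 occupied -> index 15.
Insert 451: h=9, slot 9 occupied -> index 10.
Insert 405: h=14, slots 14,15 occupied -> index 1.
Insert 209: h=5, slot 5 empty -> index 5.
Insert 176: h=6, slot 6 empty -> index 6.
Insert 814: h=15, slot 15 occupied -> index 16.
Insert 252: h=14, slots 14,15,1,6 occupied -> index 13.
Table: [—, 405, —, —, —, 209, 176, —, —, 638, 451, —, —, 252, 235, 133, 814]

15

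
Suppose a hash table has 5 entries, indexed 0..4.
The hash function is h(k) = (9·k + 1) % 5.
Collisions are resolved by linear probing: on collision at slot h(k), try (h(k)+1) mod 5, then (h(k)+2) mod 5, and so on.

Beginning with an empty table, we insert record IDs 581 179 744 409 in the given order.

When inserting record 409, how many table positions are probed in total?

581: h=0 -> slot 0
179: h=2 -> slot 2
744: h=2, probe 2,3 -> slot 3
409: h=2, probe 2,3,4 -> slot 4
Table: [581, ∅, 179, 744, 409]

3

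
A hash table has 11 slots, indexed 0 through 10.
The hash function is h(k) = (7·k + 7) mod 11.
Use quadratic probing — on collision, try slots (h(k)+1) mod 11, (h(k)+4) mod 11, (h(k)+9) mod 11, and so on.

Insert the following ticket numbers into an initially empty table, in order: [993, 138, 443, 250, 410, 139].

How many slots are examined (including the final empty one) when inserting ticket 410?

993 hashes to 6; slot 6 is free -> place at 6.
138 hashes to 5; slot 5 is free -> place at 5.
443 hashes to 6; 6 taken -> place at 7.
250 hashes to 8; slot 8 is free -> place at 8.
410 hashes to 6; 6,7 taken -> place at 10.
139 hashes to 1; slot 1 is free -> place at 1.
Table: [∅, 139, ∅, ∅, ∅, 138, 993, 443, 250, ∅, 410]

3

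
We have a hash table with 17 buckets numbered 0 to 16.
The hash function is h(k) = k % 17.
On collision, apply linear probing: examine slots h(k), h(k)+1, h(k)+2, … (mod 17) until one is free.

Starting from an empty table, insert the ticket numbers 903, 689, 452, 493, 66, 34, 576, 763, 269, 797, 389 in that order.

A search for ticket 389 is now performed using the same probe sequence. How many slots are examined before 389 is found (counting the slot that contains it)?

Insert 903: h=2, slot 2 empty -> index 2.
Insert 689: h=9, slot 9 empty -> index 9.
Insert 452: h=10, slot 10 empty -> index 10.
Insert 493: h=0, slot 0 empty -> index 0.
Insert 66: h=15, slot 15 empty -> index 15.
Insert 34: h=0, slot 0 occupied -> index 1.
Insert 576: h=15, slot 15 occupied -> index 16.
Insert 763: h=15, slots 15,16,0,1,2 occupied -> index 3.
Insert 269: h=14, slot 14 empty -> index 14.
Insert 797: h=15, slots 15,16,0,1,2,3 occupied -> index 4.
Insert 389: h=15, slots 15,16,0,1,2,3,4 occupied -> index 5.
Table: [493, 34, 903, 763, 797, 389, _, _, _, 689, 452, _, _, _, 269, 66, 576]
Lookup 389: h=15, probe 15,16,0,1,2,3,4,5 → found at 5.

8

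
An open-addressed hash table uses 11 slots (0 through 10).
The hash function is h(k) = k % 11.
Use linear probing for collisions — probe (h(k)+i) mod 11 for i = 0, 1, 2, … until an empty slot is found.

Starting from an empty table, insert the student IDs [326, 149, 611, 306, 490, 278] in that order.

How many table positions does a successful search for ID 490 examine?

5

326: h=7 → slot 7
149: h=6 → slot 6
611: h=6, probe 6,7,8 → slot 8
306: h=9 → slot 9
490: h=6, probe 6,7,8,9,10 → slot 10
278: h=3 → slot 3
Table: [., ., ., 278, ., ., 149, 326, 611, 306, 490]
Lookup 490: h=6, probe 6,7,8,9,10 → found at 10.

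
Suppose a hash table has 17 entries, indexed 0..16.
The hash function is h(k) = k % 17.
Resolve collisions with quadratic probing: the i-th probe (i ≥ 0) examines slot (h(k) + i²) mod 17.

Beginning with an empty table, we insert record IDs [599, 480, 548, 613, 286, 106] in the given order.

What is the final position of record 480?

Insert 599: h=4, slot 4 empty => index 4.
Insert 480: h=4, slot 4 occupied => index 5.
Insert 548: h=4, slots 4,5 occupied => index 8.
Insert 613: h=1, slot 1 empty => index 1.
Insert 286: h=14, slot 14 empty => index 14.
Insert 106: h=4, slots 4,5,8 occupied => index 13.
Table: [., 613, ., ., 599, 480, ., ., 548, ., ., ., ., 106, 286, ., .]

5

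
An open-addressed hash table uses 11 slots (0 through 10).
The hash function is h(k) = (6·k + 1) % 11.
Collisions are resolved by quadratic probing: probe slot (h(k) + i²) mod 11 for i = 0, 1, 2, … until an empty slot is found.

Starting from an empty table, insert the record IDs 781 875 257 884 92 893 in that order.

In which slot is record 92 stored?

8

Insert 781: h=1, slot 1 empty -> index 1.
Insert 875: h=4, slot 4 empty -> index 4.
Insert 257: h=3, slot 3 empty -> index 3.
Insert 884: h=3, slots 3,4 occupied -> index 7.
Insert 92: h=3, slots 3,4,7,1 occupied -> index 8.
Insert 893: h=2, slot 2 empty -> index 2.
Table: [., 781, 893, 257, 875, ., ., 884, 92, ., .]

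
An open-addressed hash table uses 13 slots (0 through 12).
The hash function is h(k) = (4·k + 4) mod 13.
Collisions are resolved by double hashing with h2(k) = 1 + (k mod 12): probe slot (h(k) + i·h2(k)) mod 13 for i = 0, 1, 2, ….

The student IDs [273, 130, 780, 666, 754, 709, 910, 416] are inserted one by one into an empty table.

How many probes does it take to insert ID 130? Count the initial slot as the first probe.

2

273: h=4 -> slot 4
130: h=4, h2=11, probe 4,2 -> slot 2
780: h=4, h2=1, probe 4,5 -> slot 5
666: h=3 -> slot 3
754: h=4, h2=11, probe 4,2,0 -> slot 0
709: h=6 -> slot 6
910: h=4, h2=11, probe 4,2,0,11 -> slot 11
416: h=4, h2=9, probe 4,0,9 -> slot 9
Table: [754, ∅, 130, 666, 273, 780, 709, ∅, ∅, 416, ∅, 910, ∅]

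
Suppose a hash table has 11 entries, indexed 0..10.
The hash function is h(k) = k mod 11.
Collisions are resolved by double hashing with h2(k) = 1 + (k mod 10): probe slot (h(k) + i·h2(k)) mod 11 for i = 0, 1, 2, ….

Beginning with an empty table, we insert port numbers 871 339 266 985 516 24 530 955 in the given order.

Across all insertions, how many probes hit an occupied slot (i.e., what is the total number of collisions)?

5

871 hashes to 2; slot 2 is free → place at 2.
339 hashes to 9; slot 9 is free → place at 9.
266 hashes to 2, h2=7; 2,9 taken → place at 5.
985 hashes to 6; slot 6 is free → place at 6.
516 hashes to 10; slot 10 is free → place at 10.
24 hashes to 2, h2=5; 2 taken → place at 7.
530 hashes to 2, h2=1; 2 taken → place at 3.
955 hashes to 9, h2=6; 9 taken → place at 4.
Table: [-, -, 871, 530, 955, 266, 985, 24, -, 339, 516]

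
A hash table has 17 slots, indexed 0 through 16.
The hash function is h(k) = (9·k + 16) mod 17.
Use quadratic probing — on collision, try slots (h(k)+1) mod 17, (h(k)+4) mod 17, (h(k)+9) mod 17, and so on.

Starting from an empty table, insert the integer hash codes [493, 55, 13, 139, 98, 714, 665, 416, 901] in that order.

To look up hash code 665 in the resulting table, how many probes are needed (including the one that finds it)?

3

493 hashes to 16; slot 16 is free => place at 16.
55 hashes to 1; slot 1 is free => place at 1.
13 hashes to 14; slot 14 is free => place at 14.
139 hashes to 9; slot 9 is free => place at 9.
98 hashes to 14; 14 taken => place at 15.
714 hashes to 16; 16 taken => place at 0.
665 hashes to 0; 0,1 taken => place at 4.
416 hashes to 3; slot 3 is free => place at 3.
901 hashes to 16; 16,0,3 taken => place at 8.
Table: [714, 55, ., 416, 665, ., ., ., 901, 139, ., ., ., ., 13, 98, 493]
Lookup 665: h=0, probe 0,1,4 → found at 4.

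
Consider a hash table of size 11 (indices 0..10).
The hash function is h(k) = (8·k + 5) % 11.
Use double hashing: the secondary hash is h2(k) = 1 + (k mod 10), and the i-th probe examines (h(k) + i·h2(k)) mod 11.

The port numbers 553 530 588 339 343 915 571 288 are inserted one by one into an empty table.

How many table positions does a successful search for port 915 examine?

2

553 hashes to 7; slot 7 is free -> place at 7.
530 hashes to 10; slot 10 is free -> place at 10.
588 hashes to 1; slot 1 is free -> place at 1.
339 hashes to 0; slot 0 is free -> place at 0.
343 hashes to 10, h2=4; 10 taken -> place at 3.
915 hashes to 10, h2=6; 10 taken -> place at 5.
571 hashes to 8; slot 8 is free -> place at 8.
288 hashes to 10, h2=9; 10,8 taken -> place at 6.
Table: [339, 588, ∅, 343, ∅, 915, 288, 553, 571, ∅, 530]
Lookup 915: h=10, h2=6, probe 10,5 → found at 5.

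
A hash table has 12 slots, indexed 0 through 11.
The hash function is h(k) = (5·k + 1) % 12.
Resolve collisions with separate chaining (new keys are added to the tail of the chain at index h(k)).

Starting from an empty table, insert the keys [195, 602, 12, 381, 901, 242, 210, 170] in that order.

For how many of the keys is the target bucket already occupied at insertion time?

195 -> bucket 4
602 -> bucket 11
12 -> bucket 1
381 -> bucket 10
901 -> bucket 6
242 -> bucket 11 (collision)
210 -> bucket 7
170 -> bucket 11 (collision)
Final buckets:
0: .
1: 12
2: .
3: .
4: 195
5: .
6: 901
7: 210
8: .
9: .
10: 381
11: 602 -> 242 -> 170

2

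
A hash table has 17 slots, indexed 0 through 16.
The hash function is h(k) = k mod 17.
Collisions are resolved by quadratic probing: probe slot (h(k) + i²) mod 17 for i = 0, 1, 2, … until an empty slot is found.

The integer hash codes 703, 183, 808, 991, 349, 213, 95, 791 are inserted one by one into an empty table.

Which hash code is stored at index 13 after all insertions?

183

703: h=6 -> slot 6
183: h=13 -> slot 13
808: h=9 -> slot 9
991: h=5 -> slot 5
349: h=9, probe 9,10 -> slot 10
213: h=9, probe 9,10,13,1 -> slot 1
95: h=10, probe 10,11 -> slot 11
791: h=9, probe 9,10,13,1,8 -> slot 8
Table: [_, 213, _, _, _, 991, 703, _, 791, 808, 349, 95, _, 183, _, _, _]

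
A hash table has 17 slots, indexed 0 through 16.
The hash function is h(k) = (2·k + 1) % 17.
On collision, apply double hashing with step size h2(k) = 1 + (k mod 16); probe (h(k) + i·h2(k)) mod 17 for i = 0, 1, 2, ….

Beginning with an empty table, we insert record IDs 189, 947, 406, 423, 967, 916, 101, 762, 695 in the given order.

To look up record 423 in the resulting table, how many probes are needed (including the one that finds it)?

Insert 189: h=5, slot 5 empty -> index 5.
Insert 947: h=8, slot 8 empty -> index 8.
Insert 406: h=14, slot 14 empty -> index 14.
Insert 423: h=14, h2=8, slots 14,5 occupied -> index 13.
Insert 967: h=14, h2=8, slots 14,5,13 occupied -> index 4.
Insert 916: h=14, h2=5, slot 14 occupied -> index 2.
Insert 101: h=16, slot 16 empty -> index 16.
Insert 762: h=12, slot 12 empty -> index 12.
Insert 695: h=14, h2=8, slots 14,5,13,4,12 occupied -> index 3.
Table: [_, _, 916, 695, 967, 189, _, _, 947, _, _, _, 762, 423, 406, _, 101]
Lookup 423: h=14, h2=8, probe 14,5,13 → found at 13.

3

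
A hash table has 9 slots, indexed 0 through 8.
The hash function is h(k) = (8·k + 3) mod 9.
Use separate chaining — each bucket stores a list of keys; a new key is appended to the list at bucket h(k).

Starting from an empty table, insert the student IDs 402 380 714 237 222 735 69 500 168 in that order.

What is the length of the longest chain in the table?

5

Insert 402: h=6, bucket 6 empty → new chain.
Insert 380: h=1, bucket 1 empty → new chain.
Insert 714: h=0, bucket 0 empty → new chain.
Insert 237: h=0, bucket 0 nonempty → append to chain.
Insert 222: h=6, bucket 6 nonempty → append to chain.
Insert 735: h=6, bucket 6 nonempty → append to chain.
Insert 69: h=6, bucket 6 nonempty → append to chain.
Insert 500: h=7, bucket 7 empty → new chain.
Insert 168: h=6, bucket 6 nonempty → append to chain.
Final buckets:
0: 714 -> 237
1: 380
2: —
3: —
4: —
5: —
6: 402 -> 222 -> 735 -> 69 -> 168
7: 500
8: —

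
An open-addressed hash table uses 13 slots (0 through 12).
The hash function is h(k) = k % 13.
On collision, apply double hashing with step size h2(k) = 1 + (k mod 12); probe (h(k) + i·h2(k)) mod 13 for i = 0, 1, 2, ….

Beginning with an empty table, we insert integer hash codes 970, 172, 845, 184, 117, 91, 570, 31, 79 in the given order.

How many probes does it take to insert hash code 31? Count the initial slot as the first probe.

6

Insert 970: h=8, slot 8 empty → index 8.
Insert 172: h=3, slot 3 empty → index 3.
Insert 845: h=0, slot 0 empty → index 0.
Insert 184: h=2, slot 2 empty → index 2.
Insert 117: h=0, h2=10, slot 0 occupied → index 10.
Insert 91: h=0, h2=8, slots 0,8,3 occupied → index 11.
Insert 570: h=11, h2=7, slot 11 occupied → index 5.
Insert 31: h=5, h2=8, slots 5,0,8,3,11 occupied → index 6.
Insert 79: h=1, slot 1 empty → index 1.
Table: [845, 79, 184, 172, _, 570, 31, _, 970, _, 117, 91, _]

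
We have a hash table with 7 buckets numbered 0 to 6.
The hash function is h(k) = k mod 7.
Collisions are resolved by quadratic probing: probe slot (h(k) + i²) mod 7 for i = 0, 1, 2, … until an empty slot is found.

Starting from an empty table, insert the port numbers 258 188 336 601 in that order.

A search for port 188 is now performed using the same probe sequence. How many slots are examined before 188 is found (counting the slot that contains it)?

2

258 hashes to 6; slot 6 is free -> place at 6.
188 hashes to 6; 6 taken -> place at 0.
336 hashes to 0; 0 taken -> place at 1.
601 hashes to 6; 6,0 taken -> place at 3.
Table: [188, 336, ∅, 601, ∅, ∅, 258]
Lookup 188: h=6, probe 6,0 → found at 0.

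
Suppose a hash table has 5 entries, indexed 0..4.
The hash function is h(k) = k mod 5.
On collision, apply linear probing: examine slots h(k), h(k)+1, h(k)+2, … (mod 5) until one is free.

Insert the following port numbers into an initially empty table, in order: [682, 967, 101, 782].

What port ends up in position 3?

967

682: h=2 -> slot 2
967: h=2, probe 2,3 -> slot 3
101: h=1 -> slot 1
782: h=2, probe 2,3,4 -> slot 4
Table: [—, 101, 682, 967, 782]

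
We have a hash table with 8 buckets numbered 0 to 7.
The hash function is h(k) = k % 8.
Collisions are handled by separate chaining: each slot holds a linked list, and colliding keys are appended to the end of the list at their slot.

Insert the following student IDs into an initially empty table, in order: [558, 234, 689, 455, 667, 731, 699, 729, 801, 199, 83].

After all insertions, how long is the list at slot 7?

2

558 → bucket 6
234 → bucket 2
689 → bucket 1
455 → bucket 7
667 → bucket 3
731 → bucket 3 (collision)
699 → bucket 3 (collision)
729 → bucket 1 (collision)
801 → bucket 1 (collision)
199 → bucket 7 (collision)
83 → bucket 3 (collision)
Final buckets:
0: .
1: 689 -> 729 -> 801
2: 234
3: 667 -> 731 -> 699 -> 83
4: .
5: .
6: 558
7: 455 -> 199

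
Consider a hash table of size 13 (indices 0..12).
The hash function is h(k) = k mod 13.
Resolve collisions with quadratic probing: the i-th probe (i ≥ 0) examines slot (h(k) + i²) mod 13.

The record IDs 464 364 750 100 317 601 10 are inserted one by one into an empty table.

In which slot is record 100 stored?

464: h=9 => slot 9
364: h=0 => slot 0
750: h=9, probe 9,10 => slot 10
100: h=9, probe 9,10,0,5 => slot 5
317: h=5, probe 5,6 => slot 6
601: h=3 => slot 3
10: h=10, probe 10,11 => slot 11
Table: [364, ., ., 601, ., 100, 317, ., ., 464, 750, 10, .]

5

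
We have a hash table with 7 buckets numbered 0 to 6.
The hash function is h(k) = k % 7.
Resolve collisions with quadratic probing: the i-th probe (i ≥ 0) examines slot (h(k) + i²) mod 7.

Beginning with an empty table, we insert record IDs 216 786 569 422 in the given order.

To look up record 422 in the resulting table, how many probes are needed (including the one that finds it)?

216: h=6 => slot 6
786: h=2 => slot 2
569: h=2, probe 2,3 => slot 3
422: h=2, probe 2,3,6,4 => slot 4
Table: [., ., 786, 569, 422, ., 216]
Lookup 422: h=2, probe 2,3,6,4 → found at 4.

4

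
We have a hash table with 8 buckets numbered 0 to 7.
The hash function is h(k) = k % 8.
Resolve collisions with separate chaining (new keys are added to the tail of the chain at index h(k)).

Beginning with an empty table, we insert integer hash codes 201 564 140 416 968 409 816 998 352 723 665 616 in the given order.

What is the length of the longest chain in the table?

201 -> bucket 1
564 -> bucket 4
140 -> bucket 4 (collision)
416 -> bucket 0
968 -> bucket 0 (collision)
409 -> bucket 1 (collision)
816 -> bucket 0 (collision)
998 -> bucket 6
352 -> bucket 0 (collision)
723 -> bucket 3
665 -> bucket 1 (collision)
616 -> bucket 0 (collision)
Final buckets:
0: 416 -> 968 -> 816 -> 352 -> 616
1: 201 -> 409 -> 665
2: _
3: 723
4: 564 -> 140
5: _
6: 998
7: _

5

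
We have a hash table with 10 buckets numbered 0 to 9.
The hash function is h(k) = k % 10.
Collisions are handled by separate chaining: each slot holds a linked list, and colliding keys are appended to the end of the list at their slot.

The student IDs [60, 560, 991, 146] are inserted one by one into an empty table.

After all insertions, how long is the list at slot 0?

2

60 -> bucket 0
560 -> bucket 0 (collision)
991 -> bucket 1
146 -> bucket 6
Final buckets:
0: 60 -> 560
1: 991
2: _
3: _
4: _
5: _
6: 146
7: _
8: _
9: _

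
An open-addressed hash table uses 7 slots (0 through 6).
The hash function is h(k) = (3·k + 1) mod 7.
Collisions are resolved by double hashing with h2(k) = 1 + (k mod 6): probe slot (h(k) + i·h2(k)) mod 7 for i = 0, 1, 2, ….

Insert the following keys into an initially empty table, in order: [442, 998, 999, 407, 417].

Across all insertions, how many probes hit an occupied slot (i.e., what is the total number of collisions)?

3

Insert 442: h=4, slot 4 empty → index 4.
Insert 998: h=6, slot 6 empty → index 6.
Insert 999: h=2, slot 2 empty → index 2.
Insert 407: h=4, h2=6, slot 4 occupied → index 3.
Insert 417: h=6, h2=4, slots 6,3 occupied → index 0.
Table: [417, ∅, 999, 407, 442, ∅, 998]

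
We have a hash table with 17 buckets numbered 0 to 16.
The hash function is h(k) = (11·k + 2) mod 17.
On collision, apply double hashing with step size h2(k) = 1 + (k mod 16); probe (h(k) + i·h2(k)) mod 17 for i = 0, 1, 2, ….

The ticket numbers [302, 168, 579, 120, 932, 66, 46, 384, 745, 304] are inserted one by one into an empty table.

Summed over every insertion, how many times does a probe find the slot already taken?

302 hashes to 9; slot 9 is free => place at 9.
168 hashes to 14; slot 14 is free => place at 14.
579 hashes to 13; slot 13 is free => place at 13.
120 hashes to 13, h2=9; 13 taken => place at 5.
932 hashes to 3; slot 3 is free => place at 3.
66 hashes to 14, h2=3; 14 taken => place at 0.
46 hashes to 15; slot 15 is free => place at 15.
384 hashes to 10; slot 10 is free => place at 10.
745 hashes to 3, h2=10; 3,13 taken => place at 6.
304 hashes to 14, h2=1; 14,15 taken => place at 16.
Table: [66, —, —, 932, —, 120, 745, —, —, 302, 384, —, —, 579, 168, 46, 304]

6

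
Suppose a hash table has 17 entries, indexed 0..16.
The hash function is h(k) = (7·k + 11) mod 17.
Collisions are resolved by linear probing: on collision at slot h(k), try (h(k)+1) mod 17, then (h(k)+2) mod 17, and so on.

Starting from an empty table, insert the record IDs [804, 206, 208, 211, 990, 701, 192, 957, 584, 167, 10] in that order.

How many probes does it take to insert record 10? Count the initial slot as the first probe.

804: h=12 → slot 12
206: h=8 → slot 8
208: h=5 → slot 5
211: h=9 → slot 9
990: h=5, probe 5,6 → slot 6
701: h=5, probe 5,6,7 → slot 7
192: h=12, probe 12,13 → slot 13
957: h=12, probe 12,13,14 → slot 14
584: h=2 → slot 2
167: h=7, probe 7,8,9,10 → slot 10
10: h=13, probe 13,14,15 → slot 15
Table: [_, _, 584, _, _, 208, 990, 701, 206, 211, 167, _, 804, 192, 957, 10, _]

3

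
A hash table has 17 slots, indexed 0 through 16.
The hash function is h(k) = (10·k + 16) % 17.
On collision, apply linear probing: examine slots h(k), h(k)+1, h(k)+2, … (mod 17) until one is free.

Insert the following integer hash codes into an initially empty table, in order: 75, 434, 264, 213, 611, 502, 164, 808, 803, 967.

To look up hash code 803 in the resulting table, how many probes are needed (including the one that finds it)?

7

75: h=1 -> slot 1
434: h=4 -> slot 4
264: h=4, probe 4,5 -> slot 5
213: h=4, probe 4,5,6 -> slot 6
611: h=6, probe 6,7 -> slot 7
502: h=4, probe 4,5,6,7,8 -> slot 8
164: h=7, probe 7,8,9 -> slot 9
808: h=4, probe 4,5,6,7,8,9,10 -> slot 10
803: h=5, probe 5,6,7,8,9,10,11 -> slot 11
967: h=13 -> slot 13
Table: [., 75, ., ., 434, 264, 213, 611, 502, 164, 808, 803, ., 967, ., ., .]
Lookup 803: h=5, probe 5,6,7,8,9,10,11 → found at 11.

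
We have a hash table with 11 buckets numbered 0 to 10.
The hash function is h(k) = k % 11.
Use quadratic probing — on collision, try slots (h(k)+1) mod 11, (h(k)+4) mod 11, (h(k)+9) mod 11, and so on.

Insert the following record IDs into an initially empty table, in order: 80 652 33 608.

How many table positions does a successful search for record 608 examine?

Insert 80: h=3, slot 3 empty => index 3.
Insert 652: h=3, slot 3 occupied => index 4.
Insert 33: h=0, slot 0 empty => index 0.
Insert 608: h=3, slots 3,4 occupied => index 7.
Table: [33, _, _, 80, 652, _, _, 608, _, _, _]
Lookup 608: h=3, probe 3,4,7 → found at 7.

3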